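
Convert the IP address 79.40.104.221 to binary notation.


79 = 01001111
40 = 00101000
104 = 01101000
221 = 11011101
Binary: 01001111.00101000.01101000.11011101


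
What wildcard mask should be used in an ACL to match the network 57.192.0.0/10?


Subnet mask: 255.192.0.0
Wildcard = 255.255.255.255 - subnet mask
255 - 255 = 0
255 - 192 = 63
255 - 0 = 255
255 - 0 = 255
Wildcard: 0.63.255.255


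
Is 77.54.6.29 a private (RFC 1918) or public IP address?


RFC 1918 private ranges:
  10.0.0.0/8 (10.0.0.0 - 10.255.255.255)
  172.16.0.0/12 (172.16.0.0 - 172.31.255.255)
  192.168.0.0/16 (192.168.0.0 - 192.168.255.255)
Public (not in any RFC 1918 range)


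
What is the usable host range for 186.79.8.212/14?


Network: 186.76.0.0
Broadcast: 186.79.255.255
First usable = network + 1
Last usable = broadcast - 1
Range: 186.76.0.1 to 186.79.255.254


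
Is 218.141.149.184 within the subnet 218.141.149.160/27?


Subnet network: 218.141.149.160
Test IP AND mask: 218.141.149.160
Yes, 218.141.149.184 is in 218.141.149.160/27


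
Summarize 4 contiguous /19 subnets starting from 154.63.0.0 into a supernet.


Original prefix: /19
Number of subnets: 4 = 2^2
New prefix = 19 - 2 = 17
Supernet: 154.63.0.0/17


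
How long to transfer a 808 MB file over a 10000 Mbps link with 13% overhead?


Effective throughput = 10000 * (1 - 13/100) = 8700 Mbps
File size in Mb = 808 * 8 = 6464 Mb
Time = 6464 / 8700
Time = 0.743 seconds


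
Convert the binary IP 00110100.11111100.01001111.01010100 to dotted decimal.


00110100 = 52
11111100 = 252
01001111 = 79
01010100 = 84
IP: 52.252.79.84


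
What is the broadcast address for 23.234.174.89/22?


Network: 23.234.172.0/22
Host bits = 10
Set all host bits to 1:
Broadcast: 23.234.175.255


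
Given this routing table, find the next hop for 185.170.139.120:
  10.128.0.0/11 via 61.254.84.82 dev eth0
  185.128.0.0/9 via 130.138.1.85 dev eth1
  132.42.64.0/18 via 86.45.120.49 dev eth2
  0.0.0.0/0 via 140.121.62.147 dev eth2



Longest prefix match for 185.170.139.120:
  /11 10.128.0.0: no
  /9 185.128.0.0: MATCH
  /18 132.42.64.0: no
  /0 0.0.0.0: MATCH
Selected: next-hop 130.138.1.85 via eth1 (matched /9)


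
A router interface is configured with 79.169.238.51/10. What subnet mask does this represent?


/10 means 10 network bits, 22 host bits
Binary: 11111111110000000000000000000000
Mask: 255.192.0.0


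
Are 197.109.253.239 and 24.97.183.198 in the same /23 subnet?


Mask: 255.255.254.0
197.109.253.239 AND mask = 197.109.252.0
24.97.183.198 AND mask = 24.97.182.0
No, different subnets (197.109.252.0 vs 24.97.182.0)


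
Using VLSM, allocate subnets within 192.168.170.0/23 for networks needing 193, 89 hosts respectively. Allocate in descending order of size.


193 hosts -> /24 (254 usable): 192.168.170.0/24
89 hosts -> /25 (126 usable): 192.168.171.0/25
Allocation: 192.168.170.0/24 (193 hosts, 254 usable); 192.168.171.0/25 (89 hosts, 126 usable)


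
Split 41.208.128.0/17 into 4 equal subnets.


New prefix = 17 + 2 = 19
Each subnet has 8192 addresses
  41.208.128.0/19
  41.208.160.0/19
  41.208.192.0/19
  41.208.224.0/19
Subnets: 41.208.128.0/19, 41.208.160.0/19, 41.208.192.0/19, 41.208.224.0/19


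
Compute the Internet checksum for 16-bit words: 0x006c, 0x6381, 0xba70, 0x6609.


Sum all words (with carry folding):
+ 0x006c = 0x006c
+ 0x6381 = 0x63ed
+ 0xba70 = 0x1e5e
+ 0x6609 = 0x8467
One's complement: ~0x8467
Checksum = 0x7b98


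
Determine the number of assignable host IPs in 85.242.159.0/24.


Host bits = 32 - 24 = 8
Total addresses = 2^8 = 256
Usable = total - 2 (network and broadcast)
Usable hosts: 254


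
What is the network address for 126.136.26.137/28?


IP:   01111110.10001000.00011010.10001001
Mask: 11111111.11111111.11111111.11110000
AND operation:
Net:  01111110.10001000.00011010.10000000
Network: 126.136.26.128/28


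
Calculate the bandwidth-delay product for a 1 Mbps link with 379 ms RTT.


BDP = bandwidth * RTT
= 1 Mbps * 379 ms
= 1 * 1e6 * 379 / 1000 bits
= 379000 bits
= 47375 bytes
= 46.2646 KB
BDP = 379000 bits (47375 bytes)


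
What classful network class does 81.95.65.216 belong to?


First octet: 81
Binary: 01010001
0xxxxxxx -> Class A (1-126)
Class A, default mask 255.0.0.0 (/8)


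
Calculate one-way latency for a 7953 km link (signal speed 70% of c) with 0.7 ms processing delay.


Speed = 0.7 * 3e5 km/s = 210000 km/s
Propagation delay = 7953 / 210000 = 0.0379 s = 37.8714 ms
Processing delay = 0.7 ms
Total one-way latency = 38.5714 ms


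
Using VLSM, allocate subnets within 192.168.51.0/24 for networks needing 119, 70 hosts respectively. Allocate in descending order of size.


119 hosts -> /25 (126 usable): 192.168.51.0/25
70 hosts -> /25 (126 usable): 192.168.51.128/25
Allocation: 192.168.51.0/25 (119 hosts, 126 usable); 192.168.51.128/25 (70 hosts, 126 usable)


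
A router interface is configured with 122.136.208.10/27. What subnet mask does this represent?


/27 means 27 network bits, 5 host bits
Binary: 11111111111111111111111111100000
Mask: 255.255.255.224


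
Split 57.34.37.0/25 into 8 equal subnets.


New prefix = 25 + 3 = 28
Each subnet has 16 addresses
  57.34.37.0/28
  57.34.37.16/28
  57.34.37.32/28
  57.34.37.48/28
  57.34.37.64/28
  57.34.37.80/28
  57.34.37.96/28
  57.34.37.112/28
Subnets: 57.34.37.0/28, 57.34.37.16/28, 57.34.37.32/28, 57.34.37.48/28, 57.34.37.64/28, 57.34.37.80/28, 57.34.37.96/28, 57.34.37.112/28


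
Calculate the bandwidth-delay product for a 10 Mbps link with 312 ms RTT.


BDP = bandwidth * RTT
= 10 Mbps * 312 ms
= 10 * 1e6 * 312 / 1000 bits
= 3120000 bits
= 390000 bytes
= 380.8594 KB
BDP = 3120000 bits (390000 bytes)


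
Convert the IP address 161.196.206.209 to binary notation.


161 = 10100001
196 = 11000100
206 = 11001110
209 = 11010001
Binary: 10100001.11000100.11001110.11010001


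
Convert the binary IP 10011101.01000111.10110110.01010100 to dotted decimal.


10011101 = 157
01000111 = 71
10110110 = 182
01010100 = 84
IP: 157.71.182.84


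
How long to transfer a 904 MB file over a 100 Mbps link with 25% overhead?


Effective throughput = 100 * (1 - 25/100) = 75 Mbps
File size in Mb = 904 * 8 = 7232 Mb
Time = 7232 / 75
Time = 96.4267 seconds


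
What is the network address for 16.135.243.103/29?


IP:   00010000.10000111.11110011.01100111
Mask: 11111111.11111111.11111111.11111000
AND operation:
Net:  00010000.10000111.11110011.01100000
Network: 16.135.243.96/29


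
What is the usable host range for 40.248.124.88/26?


Network: 40.248.124.64
Broadcast: 40.248.124.127
First usable = network + 1
Last usable = broadcast - 1
Range: 40.248.124.65 to 40.248.124.126


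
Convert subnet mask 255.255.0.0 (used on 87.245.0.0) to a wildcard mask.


Subnet mask: 255.255.0.0
Wildcard = 255.255.255.255 - subnet mask
255 - 255 = 0
255 - 255 = 0
255 - 0 = 255
255 - 0 = 255
Wildcard: 0.0.255.255


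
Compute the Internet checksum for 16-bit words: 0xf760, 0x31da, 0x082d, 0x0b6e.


Sum all words (with carry folding):
+ 0xf760 = 0xf760
+ 0x31da = 0x293b
+ 0x082d = 0x3168
+ 0x0b6e = 0x3cd6
One's complement: ~0x3cd6
Checksum = 0xc329


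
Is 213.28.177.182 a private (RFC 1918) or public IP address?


RFC 1918 private ranges:
  10.0.0.0/8 (10.0.0.0 - 10.255.255.255)
  172.16.0.0/12 (172.16.0.0 - 172.31.255.255)
  192.168.0.0/16 (192.168.0.0 - 192.168.255.255)
Public (not in any RFC 1918 range)


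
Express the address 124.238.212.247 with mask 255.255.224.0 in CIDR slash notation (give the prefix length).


Binary: 11111111.11111111.11100000.00000000
Count leading 1s
Prefix: /19


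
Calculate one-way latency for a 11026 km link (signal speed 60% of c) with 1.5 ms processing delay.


Speed = 0.6 * 3e5 km/s = 180000 km/s
Propagation delay = 11026 / 180000 = 0.0613 s = 61.2556 ms
Processing delay = 1.5 ms
Total one-way latency = 62.7556 ms


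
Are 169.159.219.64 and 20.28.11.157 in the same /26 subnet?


Mask: 255.255.255.192
169.159.219.64 AND mask = 169.159.219.64
20.28.11.157 AND mask = 20.28.11.128
No, different subnets (169.159.219.64 vs 20.28.11.128)


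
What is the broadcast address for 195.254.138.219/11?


Network: 195.224.0.0/11
Host bits = 21
Set all host bits to 1:
Broadcast: 195.255.255.255


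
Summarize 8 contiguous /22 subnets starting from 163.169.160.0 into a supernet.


Original prefix: /22
Number of subnets: 8 = 2^3
New prefix = 22 - 3 = 19
Supernet: 163.169.160.0/19


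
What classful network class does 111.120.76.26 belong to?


First octet: 111
Binary: 01101111
0xxxxxxx -> Class A (1-126)
Class A, default mask 255.0.0.0 (/8)


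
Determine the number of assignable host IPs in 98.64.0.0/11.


Host bits = 32 - 11 = 21
Total addresses = 2^21 = 2097152
Usable = total - 2 (network and broadcast)
Usable hosts: 2097150


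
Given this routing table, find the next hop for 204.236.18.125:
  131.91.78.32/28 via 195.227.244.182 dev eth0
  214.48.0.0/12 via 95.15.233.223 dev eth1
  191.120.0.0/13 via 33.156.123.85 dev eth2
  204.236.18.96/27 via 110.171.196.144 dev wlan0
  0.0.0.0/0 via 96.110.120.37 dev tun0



Longest prefix match for 204.236.18.125:
  /28 131.91.78.32: no
  /12 214.48.0.0: no
  /13 191.120.0.0: no
  /27 204.236.18.96: MATCH
  /0 0.0.0.0: MATCH
Selected: next-hop 110.171.196.144 via wlan0 (matched /27)


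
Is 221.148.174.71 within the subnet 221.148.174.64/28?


Subnet network: 221.148.174.64
Test IP AND mask: 221.148.174.64
Yes, 221.148.174.71 is in 221.148.174.64/28


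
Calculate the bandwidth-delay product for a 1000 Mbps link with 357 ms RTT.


BDP = bandwidth * RTT
= 1000 Mbps * 357 ms
= 1000 * 1e6 * 357 / 1000 bits
= 357000000 bits
= 44625000 bytes
= 43579.1016 KB
BDP = 357000000 bits (44625000 bytes)


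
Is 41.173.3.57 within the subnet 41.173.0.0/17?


Subnet network: 41.173.0.0
Test IP AND mask: 41.173.0.0
Yes, 41.173.3.57 is in 41.173.0.0/17


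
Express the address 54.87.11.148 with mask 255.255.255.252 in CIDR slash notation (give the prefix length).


Binary: 11111111.11111111.11111111.11111100
Count leading 1s
Prefix: /30


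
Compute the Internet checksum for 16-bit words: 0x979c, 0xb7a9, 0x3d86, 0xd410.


Sum all words (with carry folding):
+ 0x979c = 0x979c
+ 0xb7a9 = 0x4f46
+ 0x3d86 = 0x8ccc
+ 0xd410 = 0x60dd
One's complement: ~0x60dd
Checksum = 0x9f22


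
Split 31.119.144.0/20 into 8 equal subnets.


New prefix = 20 + 3 = 23
Each subnet has 512 addresses
  31.119.144.0/23
  31.119.146.0/23
  31.119.148.0/23
  31.119.150.0/23
  31.119.152.0/23
  31.119.154.0/23
  31.119.156.0/23
  31.119.158.0/23
Subnets: 31.119.144.0/23, 31.119.146.0/23, 31.119.148.0/23, 31.119.150.0/23, 31.119.152.0/23, 31.119.154.0/23, 31.119.156.0/23, 31.119.158.0/23


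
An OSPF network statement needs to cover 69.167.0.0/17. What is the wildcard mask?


Subnet mask: 255.255.128.0
Wildcard = 255.255.255.255 - subnet mask
255 - 255 = 0
255 - 255 = 0
255 - 128 = 127
255 - 0 = 255
Wildcard: 0.0.127.255


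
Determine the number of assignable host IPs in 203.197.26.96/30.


Host bits = 32 - 30 = 2
Total addresses = 2^2 = 4
Usable = total - 2 (network and broadcast)
Usable hosts: 2


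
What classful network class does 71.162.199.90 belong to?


First octet: 71
Binary: 01000111
0xxxxxxx -> Class A (1-126)
Class A, default mask 255.0.0.0 (/8)


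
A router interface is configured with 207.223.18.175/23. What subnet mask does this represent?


/23 means 23 network bits, 9 host bits
Binary: 11111111111111111111111000000000
Mask: 255.255.254.0


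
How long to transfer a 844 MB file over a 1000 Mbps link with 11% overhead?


Effective throughput = 1000 * (1 - 11/100) = 890 Mbps
File size in Mb = 844 * 8 = 6752 Mb
Time = 6752 / 890
Time = 7.5865 seconds


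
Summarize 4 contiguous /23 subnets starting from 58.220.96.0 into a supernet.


Original prefix: /23
Number of subnets: 4 = 2^2
New prefix = 23 - 2 = 21
Supernet: 58.220.96.0/21


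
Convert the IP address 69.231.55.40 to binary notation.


69 = 01000101
231 = 11100111
55 = 00110111
40 = 00101000
Binary: 01000101.11100111.00110111.00101000


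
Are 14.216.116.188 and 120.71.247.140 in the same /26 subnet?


Mask: 255.255.255.192
14.216.116.188 AND mask = 14.216.116.128
120.71.247.140 AND mask = 120.71.247.128
No, different subnets (14.216.116.128 vs 120.71.247.128)


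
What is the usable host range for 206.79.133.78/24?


Network: 206.79.133.0
Broadcast: 206.79.133.255
First usable = network + 1
Last usable = broadcast - 1
Range: 206.79.133.1 to 206.79.133.254


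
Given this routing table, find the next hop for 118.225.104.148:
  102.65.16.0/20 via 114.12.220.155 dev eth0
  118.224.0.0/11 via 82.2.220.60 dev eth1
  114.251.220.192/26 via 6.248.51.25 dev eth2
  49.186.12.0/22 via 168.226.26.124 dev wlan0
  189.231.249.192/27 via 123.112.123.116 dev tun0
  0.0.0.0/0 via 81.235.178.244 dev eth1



Longest prefix match for 118.225.104.148:
  /20 102.65.16.0: no
  /11 118.224.0.0: MATCH
  /26 114.251.220.192: no
  /22 49.186.12.0: no
  /27 189.231.249.192: no
  /0 0.0.0.0: MATCH
Selected: next-hop 82.2.220.60 via eth1 (matched /11)


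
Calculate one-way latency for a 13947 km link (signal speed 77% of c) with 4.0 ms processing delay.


Speed = 0.77 * 3e5 km/s = 231000 km/s
Propagation delay = 13947 / 231000 = 0.0604 s = 60.3766 ms
Processing delay = 4.0 ms
Total one-way latency = 64.3766 ms


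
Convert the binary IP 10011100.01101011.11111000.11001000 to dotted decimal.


10011100 = 156
01101011 = 107
11111000 = 248
11001000 = 200
IP: 156.107.248.200


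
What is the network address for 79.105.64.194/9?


IP:   01001111.01101001.01000000.11000010
Mask: 11111111.10000000.00000000.00000000
AND operation:
Net:  01001111.00000000.00000000.00000000
Network: 79.0.0.0/9


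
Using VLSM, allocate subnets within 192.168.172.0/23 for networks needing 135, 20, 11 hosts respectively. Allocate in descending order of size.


135 hosts -> /24 (254 usable): 192.168.172.0/24
20 hosts -> /27 (30 usable): 192.168.173.0/27
11 hosts -> /28 (14 usable): 192.168.173.32/28
Allocation: 192.168.172.0/24 (135 hosts, 254 usable); 192.168.173.0/27 (20 hosts, 30 usable); 192.168.173.32/28 (11 hosts, 14 usable)


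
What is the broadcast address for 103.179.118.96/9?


Network: 103.128.0.0/9
Host bits = 23
Set all host bits to 1:
Broadcast: 103.255.255.255


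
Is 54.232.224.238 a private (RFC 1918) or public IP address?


RFC 1918 private ranges:
  10.0.0.0/8 (10.0.0.0 - 10.255.255.255)
  172.16.0.0/12 (172.16.0.0 - 172.31.255.255)
  192.168.0.0/16 (192.168.0.0 - 192.168.255.255)
Public (not in any RFC 1918 range)


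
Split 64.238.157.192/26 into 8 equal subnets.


New prefix = 26 + 3 = 29
Each subnet has 8 addresses
  64.238.157.192/29
  64.238.157.200/29
  64.238.157.208/29
  64.238.157.216/29
  64.238.157.224/29
  64.238.157.232/29
  64.238.157.240/29
  64.238.157.248/29
Subnets: 64.238.157.192/29, 64.238.157.200/29, 64.238.157.208/29, 64.238.157.216/29, 64.238.157.224/29, 64.238.157.232/29, 64.238.157.240/29, 64.238.157.248/29


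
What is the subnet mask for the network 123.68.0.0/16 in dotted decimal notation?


/16 means 16 network bits, 16 host bits
Binary: 11111111111111110000000000000000
Mask: 255.255.0.0


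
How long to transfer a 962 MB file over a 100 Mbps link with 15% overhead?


Effective throughput = 100 * (1 - 15/100) = 85 Mbps
File size in Mb = 962 * 8 = 7696 Mb
Time = 7696 / 85
Time = 90.5412 seconds


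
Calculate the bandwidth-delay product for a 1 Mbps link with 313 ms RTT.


BDP = bandwidth * RTT
= 1 Mbps * 313 ms
= 1 * 1e6 * 313 / 1000 bits
= 313000 bits
= 39125 bytes
= 38.208 KB
BDP = 313000 bits (39125 bytes)


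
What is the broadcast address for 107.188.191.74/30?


Network: 107.188.191.72/30
Host bits = 2
Set all host bits to 1:
Broadcast: 107.188.191.75


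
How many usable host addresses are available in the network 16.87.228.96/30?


Host bits = 32 - 30 = 2
Total addresses = 2^2 = 4
Usable = total - 2 (network and broadcast)
Usable hosts: 2


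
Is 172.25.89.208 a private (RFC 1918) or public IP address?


RFC 1918 private ranges:
  10.0.0.0/8 (10.0.0.0 - 10.255.255.255)
  172.16.0.0/12 (172.16.0.0 - 172.31.255.255)
  192.168.0.0/16 (192.168.0.0 - 192.168.255.255)
Private (in 172.16.0.0/12)


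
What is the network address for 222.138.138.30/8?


IP:   11011110.10001010.10001010.00011110
Mask: 11111111.00000000.00000000.00000000
AND operation:
Net:  11011110.00000000.00000000.00000000
Network: 222.0.0.0/8


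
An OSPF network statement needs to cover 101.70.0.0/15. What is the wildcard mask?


Subnet mask: 255.254.0.0
Wildcard = 255.255.255.255 - subnet mask
255 - 255 = 0
255 - 254 = 1
255 - 0 = 255
255 - 0 = 255
Wildcard: 0.1.255.255


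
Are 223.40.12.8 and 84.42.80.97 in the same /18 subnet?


Mask: 255.255.192.0
223.40.12.8 AND mask = 223.40.0.0
84.42.80.97 AND mask = 84.42.64.0
No, different subnets (223.40.0.0 vs 84.42.64.0)


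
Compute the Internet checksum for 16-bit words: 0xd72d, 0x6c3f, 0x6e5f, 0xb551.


Sum all words (with carry folding):
+ 0xd72d = 0xd72d
+ 0x6c3f = 0x436d
+ 0x6e5f = 0xb1cc
+ 0xb551 = 0x671e
One's complement: ~0x671e
Checksum = 0x98e1


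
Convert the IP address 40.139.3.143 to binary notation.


40 = 00101000
139 = 10001011
3 = 00000011
143 = 10001111
Binary: 00101000.10001011.00000011.10001111


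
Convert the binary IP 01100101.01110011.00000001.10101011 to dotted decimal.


01100101 = 101
01110011 = 115
00000001 = 1
10101011 = 171
IP: 101.115.1.171


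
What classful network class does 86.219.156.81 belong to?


First octet: 86
Binary: 01010110
0xxxxxxx -> Class A (1-126)
Class A, default mask 255.0.0.0 (/8)


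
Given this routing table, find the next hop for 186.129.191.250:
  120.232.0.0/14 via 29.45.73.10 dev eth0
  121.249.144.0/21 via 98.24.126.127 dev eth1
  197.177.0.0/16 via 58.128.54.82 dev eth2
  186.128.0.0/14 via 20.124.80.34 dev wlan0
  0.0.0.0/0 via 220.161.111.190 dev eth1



Longest prefix match for 186.129.191.250:
  /14 120.232.0.0: no
  /21 121.249.144.0: no
  /16 197.177.0.0: no
  /14 186.128.0.0: MATCH
  /0 0.0.0.0: MATCH
Selected: next-hop 20.124.80.34 via wlan0 (matched /14)


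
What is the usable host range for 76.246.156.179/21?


Network: 76.246.152.0
Broadcast: 76.246.159.255
First usable = network + 1
Last usable = broadcast - 1
Range: 76.246.152.1 to 76.246.159.254


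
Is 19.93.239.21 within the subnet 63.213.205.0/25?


Subnet network: 63.213.205.0
Test IP AND mask: 19.93.239.0
No, 19.93.239.21 is not in 63.213.205.0/25


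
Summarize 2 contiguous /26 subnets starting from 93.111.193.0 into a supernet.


Original prefix: /26
Number of subnets: 2 = 2^1
New prefix = 26 - 1 = 25
Supernet: 93.111.193.0/25


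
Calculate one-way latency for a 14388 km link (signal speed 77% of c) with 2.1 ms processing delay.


Speed = 0.77 * 3e5 km/s = 231000 km/s
Propagation delay = 14388 / 231000 = 0.0623 s = 62.2857 ms
Processing delay = 2.1 ms
Total one-way latency = 64.3857 ms


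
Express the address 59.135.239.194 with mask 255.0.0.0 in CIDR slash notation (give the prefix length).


Binary: 11111111.00000000.00000000.00000000
Count leading 1s
Prefix: /8


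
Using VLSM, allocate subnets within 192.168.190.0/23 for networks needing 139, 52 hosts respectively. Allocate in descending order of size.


139 hosts -> /24 (254 usable): 192.168.190.0/24
52 hosts -> /26 (62 usable): 192.168.191.0/26
Allocation: 192.168.190.0/24 (139 hosts, 254 usable); 192.168.191.0/26 (52 hosts, 62 usable)


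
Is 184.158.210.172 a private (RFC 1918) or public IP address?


RFC 1918 private ranges:
  10.0.0.0/8 (10.0.0.0 - 10.255.255.255)
  172.16.0.0/12 (172.16.0.0 - 172.31.255.255)
  192.168.0.0/16 (192.168.0.0 - 192.168.255.255)
Public (not in any RFC 1918 range)


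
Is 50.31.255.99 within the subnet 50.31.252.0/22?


Subnet network: 50.31.252.0
Test IP AND mask: 50.31.252.0
Yes, 50.31.255.99 is in 50.31.252.0/22


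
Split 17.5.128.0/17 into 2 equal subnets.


New prefix = 17 + 1 = 18
Each subnet has 16384 addresses
  17.5.128.0/18
  17.5.192.0/18
Subnets: 17.5.128.0/18, 17.5.192.0/18


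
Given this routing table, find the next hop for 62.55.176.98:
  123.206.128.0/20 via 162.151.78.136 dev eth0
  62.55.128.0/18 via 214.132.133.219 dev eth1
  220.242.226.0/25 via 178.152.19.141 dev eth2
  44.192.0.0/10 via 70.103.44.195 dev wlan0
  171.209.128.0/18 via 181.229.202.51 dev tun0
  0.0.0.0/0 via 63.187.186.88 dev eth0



Longest prefix match for 62.55.176.98:
  /20 123.206.128.0: no
  /18 62.55.128.0: MATCH
  /25 220.242.226.0: no
  /10 44.192.0.0: no
  /18 171.209.128.0: no
  /0 0.0.0.0: MATCH
Selected: next-hop 214.132.133.219 via eth1 (matched /18)


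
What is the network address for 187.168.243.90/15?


IP:   10111011.10101000.11110011.01011010
Mask: 11111111.11111110.00000000.00000000
AND operation:
Net:  10111011.10101000.00000000.00000000
Network: 187.168.0.0/15


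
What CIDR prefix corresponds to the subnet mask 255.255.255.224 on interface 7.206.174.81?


Binary: 11111111.11111111.11111111.11100000
Count leading 1s
Prefix: /27


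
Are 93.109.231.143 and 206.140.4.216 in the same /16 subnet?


Mask: 255.255.0.0
93.109.231.143 AND mask = 93.109.0.0
206.140.4.216 AND mask = 206.140.0.0
No, different subnets (93.109.0.0 vs 206.140.0.0)


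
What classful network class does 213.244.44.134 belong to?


First octet: 213
Binary: 11010101
110xxxxx -> Class C (192-223)
Class C, default mask 255.255.255.0 (/24)


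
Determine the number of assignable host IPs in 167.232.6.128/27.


Host bits = 32 - 27 = 5
Total addresses = 2^5 = 32
Usable = total - 2 (network and broadcast)
Usable hosts: 30


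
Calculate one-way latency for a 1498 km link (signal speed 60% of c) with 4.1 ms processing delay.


Speed = 0.6 * 3e5 km/s = 180000 km/s
Propagation delay = 1498 / 180000 = 0.0083 s = 8.3222 ms
Processing delay = 4.1 ms
Total one-way latency = 12.4222 ms


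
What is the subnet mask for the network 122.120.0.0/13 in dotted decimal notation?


/13 means 13 network bits, 19 host bits
Binary: 11111111111110000000000000000000
Mask: 255.248.0.0


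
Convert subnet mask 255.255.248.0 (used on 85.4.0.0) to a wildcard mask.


Subnet mask: 255.255.248.0
Wildcard = 255.255.255.255 - subnet mask
255 - 255 = 0
255 - 255 = 0
255 - 248 = 7
255 - 0 = 255
Wildcard: 0.0.7.255


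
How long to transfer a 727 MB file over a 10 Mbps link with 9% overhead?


Effective throughput = 10 * (1 - 9/100) = 9.1 Mbps
File size in Mb = 727 * 8 = 5816 Mb
Time = 5816 / 9.1
Time = 639.1209 seconds


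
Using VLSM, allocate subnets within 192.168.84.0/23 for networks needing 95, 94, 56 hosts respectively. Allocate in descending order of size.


95 hosts -> /25 (126 usable): 192.168.84.0/25
94 hosts -> /25 (126 usable): 192.168.84.128/25
56 hosts -> /26 (62 usable): 192.168.85.0/26
Allocation: 192.168.84.0/25 (95 hosts, 126 usable); 192.168.84.128/25 (94 hosts, 126 usable); 192.168.85.0/26 (56 hosts, 62 usable)


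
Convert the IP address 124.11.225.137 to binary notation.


124 = 01111100
11 = 00001011
225 = 11100001
137 = 10001001
Binary: 01111100.00001011.11100001.10001001


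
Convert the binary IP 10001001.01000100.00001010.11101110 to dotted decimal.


10001001 = 137
01000100 = 68
00001010 = 10
11101110 = 238
IP: 137.68.10.238


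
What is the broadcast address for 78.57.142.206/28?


Network: 78.57.142.192/28
Host bits = 4
Set all host bits to 1:
Broadcast: 78.57.142.207


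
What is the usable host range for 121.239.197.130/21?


Network: 121.239.192.0
Broadcast: 121.239.199.255
First usable = network + 1
Last usable = broadcast - 1
Range: 121.239.192.1 to 121.239.199.254


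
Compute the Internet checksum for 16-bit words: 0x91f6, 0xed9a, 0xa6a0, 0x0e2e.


Sum all words (with carry folding):
+ 0x91f6 = 0x91f6
+ 0xed9a = 0x7f91
+ 0xa6a0 = 0x2632
+ 0x0e2e = 0x3460
One's complement: ~0x3460
Checksum = 0xcb9f


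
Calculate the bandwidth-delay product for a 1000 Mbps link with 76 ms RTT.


BDP = bandwidth * RTT
= 1000 Mbps * 76 ms
= 1000 * 1e6 * 76 / 1000 bits
= 76000000 bits
= 9500000 bytes
= 9277.3438 KB
BDP = 76000000 bits (9500000 bytes)


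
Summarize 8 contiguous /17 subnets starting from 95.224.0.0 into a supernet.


Original prefix: /17
Number of subnets: 8 = 2^3
New prefix = 17 - 3 = 14
Supernet: 95.224.0.0/14


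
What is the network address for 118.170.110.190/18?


IP:   01110110.10101010.01101110.10111110
Mask: 11111111.11111111.11000000.00000000
AND operation:
Net:  01110110.10101010.01000000.00000000
Network: 118.170.64.0/18


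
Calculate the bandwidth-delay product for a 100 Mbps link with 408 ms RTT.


BDP = bandwidth * RTT
= 100 Mbps * 408 ms
= 100 * 1e6 * 408 / 1000 bits
= 40800000 bits
= 5100000 bytes
= 4980.4688 KB
BDP = 40800000 bits (5100000 bytes)


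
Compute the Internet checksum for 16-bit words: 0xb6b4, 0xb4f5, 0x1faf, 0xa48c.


Sum all words (with carry folding):
+ 0xb6b4 = 0xb6b4
+ 0xb4f5 = 0x6baa
+ 0x1faf = 0x8b59
+ 0xa48c = 0x2fe6
One's complement: ~0x2fe6
Checksum = 0xd019


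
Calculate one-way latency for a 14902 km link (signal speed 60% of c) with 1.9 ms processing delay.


Speed = 0.6 * 3e5 km/s = 180000 km/s
Propagation delay = 14902 / 180000 = 0.0828 s = 82.7889 ms
Processing delay = 1.9 ms
Total one-way latency = 84.6889 ms


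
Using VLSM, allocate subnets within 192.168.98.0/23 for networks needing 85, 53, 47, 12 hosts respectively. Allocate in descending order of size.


85 hosts -> /25 (126 usable): 192.168.98.0/25
53 hosts -> /26 (62 usable): 192.168.98.128/26
47 hosts -> /26 (62 usable): 192.168.98.192/26
12 hosts -> /28 (14 usable): 192.168.99.0/28
Allocation: 192.168.98.0/25 (85 hosts, 126 usable); 192.168.98.128/26 (53 hosts, 62 usable); 192.168.98.192/26 (47 hosts, 62 usable); 192.168.99.0/28 (12 hosts, 14 usable)


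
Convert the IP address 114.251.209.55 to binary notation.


114 = 01110010
251 = 11111011
209 = 11010001
55 = 00110111
Binary: 01110010.11111011.11010001.00110111


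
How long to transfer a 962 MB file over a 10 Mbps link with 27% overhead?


Effective throughput = 10 * (1 - 27/100) = 7.3 Mbps
File size in Mb = 962 * 8 = 7696 Mb
Time = 7696 / 7.3
Time = 1054.2466 seconds


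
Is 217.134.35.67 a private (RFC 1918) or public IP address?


RFC 1918 private ranges:
  10.0.0.0/8 (10.0.0.0 - 10.255.255.255)
  172.16.0.0/12 (172.16.0.0 - 172.31.255.255)
  192.168.0.0/16 (192.168.0.0 - 192.168.255.255)
Public (not in any RFC 1918 range)


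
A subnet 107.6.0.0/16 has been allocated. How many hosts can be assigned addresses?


Host bits = 32 - 16 = 16
Total addresses = 2^16 = 65536
Usable = total - 2 (network and broadcast)
Usable hosts: 65534


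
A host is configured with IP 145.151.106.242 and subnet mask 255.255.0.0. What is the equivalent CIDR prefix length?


Binary: 11111111.11111111.00000000.00000000
Count leading 1s
Prefix: /16


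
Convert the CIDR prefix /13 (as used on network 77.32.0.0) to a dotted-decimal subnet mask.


/13 means 13 network bits, 19 host bits
Binary: 11111111111110000000000000000000
Mask: 255.248.0.0


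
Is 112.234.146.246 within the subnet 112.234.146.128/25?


Subnet network: 112.234.146.128
Test IP AND mask: 112.234.146.128
Yes, 112.234.146.246 is in 112.234.146.128/25


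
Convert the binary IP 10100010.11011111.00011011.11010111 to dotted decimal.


10100010 = 162
11011111 = 223
00011011 = 27
11010111 = 215
IP: 162.223.27.215


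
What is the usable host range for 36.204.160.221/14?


Network: 36.204.0.0
Broadcast: 36.207.255.255
First usable = network + 1
Last usable = broadcast - 1
Range: 36.204.0.1 to 36.207.255.254


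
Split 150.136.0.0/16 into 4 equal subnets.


New prefix = 16 + 2 = 18
Each subnet has 16384 addresses
  150.136.0.0/18
  150.136.64.0/18
  150.136.128.0/18
  150.136.192.0/18
Subnets: 150.136.0.0/18, 150.136.64.0/18, 150.136.128.0/18, 150.136.192.0/18


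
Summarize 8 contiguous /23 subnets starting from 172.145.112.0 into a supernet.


Original prefix: /23
Number of subnets: 8 = 2^3
New prefix = 23 - 3 = 20
Supernet: 172.145.112.0/20


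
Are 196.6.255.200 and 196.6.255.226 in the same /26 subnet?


Mask: 255.255.255.192
196.6.255.200 AND mask = 196.6.255.192
196.6.255.226 AND mask = 196.6.255.192
Yes, same subnet (196.6.255.192)


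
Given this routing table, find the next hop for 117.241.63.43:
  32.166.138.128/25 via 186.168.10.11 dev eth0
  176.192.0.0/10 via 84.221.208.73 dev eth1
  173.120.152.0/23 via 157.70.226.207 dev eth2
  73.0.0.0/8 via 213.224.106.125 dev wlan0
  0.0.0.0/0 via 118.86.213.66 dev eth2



Longest prefix match for 117.241.63.43:
  /25 32.166.138.128: no
  /10 176.192.0.0: no
  /23 173.120.152.0: no
  /8 73.0.0.0: no
  /0 0.0.0.0: MATCH
Selected: next-hop 118.86.213.66 via eth2 (matched /0)


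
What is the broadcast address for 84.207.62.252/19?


Network: 84.207.32.0/19
Host bits = 13
Set all host bits to 1:
Broadcast: 84.207.63.255


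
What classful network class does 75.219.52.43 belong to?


First octet: 75
Binary: 01001011
0xxxxxxx -> Class A (1-126)
Class A, default mask 255.0.0.0 (/8)


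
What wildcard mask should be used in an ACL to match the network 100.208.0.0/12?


Subnet mask: 255.240.0.0
Wildcard = 255.255.255.255 - subnet mask
255 - 255 = 0
255 - 240 = 15
255 - 0 = 255
255 - 0 = 255
Wildcard: 0.15.255.255


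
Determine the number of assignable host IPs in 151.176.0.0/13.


Host bits = 32 - 13 = 19
Total addresses = 2^19 = 524288
Usable = total - 2 (network and broadcast)
Usable hosts: 524286


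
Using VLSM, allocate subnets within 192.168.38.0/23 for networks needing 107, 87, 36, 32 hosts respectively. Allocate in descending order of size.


107 hosts -> /25 (126 usable): 192.168.38.0/25
87 hosts -> /25 (126 usable): 192.168.38.128/25
36 hosts -> /26 (62 usable): 192.168.39.0/26
32 hosts -> /26 (62 usable): 192.168.39.64/26
Allocation: 192.168.38.0/25 (107 hosts, 126 usable); 192.168.38.128/25 (87 hosts, 126 usable); 192.168.39.0/26 (36 hosts, 62 usable); 192.168.39.64/26 (32 hosts, 62 usable)


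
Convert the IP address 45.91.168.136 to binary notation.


45 = 00101101
91 = 01011011
168 = 10101000
136 = 10001000
Binary: 00101101.01011011.10101000.10001000


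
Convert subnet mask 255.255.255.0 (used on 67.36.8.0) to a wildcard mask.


Subnet mask: 255.255.255.0
Wildcard = 255.255.255.255 - subnet mask
255 - 255 = 0
255 - 255 = 0
255 - 255 = 0
255 - 0 = 255
Wildcard: 0.0.0.255


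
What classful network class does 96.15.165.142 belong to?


First octet: 96
Binary: 01100000
0xxxxxxx -> Class A (1-126)
Class A, default mask 255.0.0.0 (/8)


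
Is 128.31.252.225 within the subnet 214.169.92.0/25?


Subnet network: 214.169.92.0
Test IP AND mask: 128.31.252.128
No, 128.31.252.225 is not in 214.169.92.0/25


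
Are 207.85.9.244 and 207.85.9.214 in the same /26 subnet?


Mask: 255.255.255.192
207.85.9.244 AND mask = 207.85.9.192
207.85.9.214 AND mask = 207.85.9.192
Yes, same subnet (207.85.9.192)


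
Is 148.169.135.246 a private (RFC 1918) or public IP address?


RFC 1918 private ranges:
  10.0.0.0/8 (10.0.0.0 - 10.255.255.255)
  172.16.0.0/12 (172.16.0.0 - 172.31.255.255)
  192.168.0.0/16 (192.168.0.0 - 192.168.255.255)
Public (not in any RFC 1918 range)


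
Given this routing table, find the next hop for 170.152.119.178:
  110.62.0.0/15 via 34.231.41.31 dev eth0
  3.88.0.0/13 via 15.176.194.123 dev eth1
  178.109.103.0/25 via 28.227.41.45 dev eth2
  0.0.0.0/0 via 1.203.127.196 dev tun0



Longest prefix match for 170.152.119.178:
  /15 110.62.0.0: no
  /13 3.88.0.0: no
  /25 178.109.103.0: no
  /0 0.0.0.0: MATCH
Selected: next-hop 1.203.127.196 via tun0 (matched /0)


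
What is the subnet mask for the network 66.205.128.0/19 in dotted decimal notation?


/19 means 19 network bits, 13 host bits
Binary: 11111111111111111110000000000000
Mask: 255.255.224.0


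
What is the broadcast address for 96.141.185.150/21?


Network: 96.141.184.0/21
Host bits = 11
Set all host bits to 1:
Broadcast: 96.141.191.255


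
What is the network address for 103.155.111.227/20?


IP:   01100111.10011011.01101111.11100011
Mask: 11111111.11111111.11110000.00000000
AND operation:
Net:  01100111.10011011.01100000.00000000
Network: 103.155.96.0/20


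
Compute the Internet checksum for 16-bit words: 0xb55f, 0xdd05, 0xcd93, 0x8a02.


Sum all words (with carry folding):
+ 0xb55f = 0xb55f
+ 0xdd05 = 0x9265
+ 0xcd93 = 0x5ff9
+ 0x8a02 = 0xe9fb
One's complement: ~0xe9fb
Checksum = 0x1604


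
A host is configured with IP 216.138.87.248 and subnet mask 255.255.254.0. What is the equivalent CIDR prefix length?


Binary: 11111111.11111111.11111110.00000000
Count leading 1s
Prefix: /23


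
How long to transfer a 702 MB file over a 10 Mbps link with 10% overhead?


Effective throughput = 10 * (1 - 10/100) = 9 Mbps
File size in Mb = 702 * 8 = 5616 Mb
Time = 5616 / 9
Time = 624 seconds


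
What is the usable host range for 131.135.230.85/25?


Network: 131.135.230.0
Broadcast: 131.135.230.127
First usable = network + 1
Last usable = broadcast - 1
Range: 131.135.230.1 to 131.135.230.126


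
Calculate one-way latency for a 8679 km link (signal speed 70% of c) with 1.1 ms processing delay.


Speed = 0.7 * 3e5 km/s = 210000 km/s
Propagation delay = 8679 / 210000 = 0.0413 s = 41.3286 ms
Processing delay = 1.1 ms
Total one-way latency = 42.4286 ms


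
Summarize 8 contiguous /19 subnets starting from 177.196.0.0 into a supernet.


Original prefix: /19
Number of subnets: 8 = 2^3
New prefix = 19 - 3 = 16
Supernet: 177.196.0.0/16


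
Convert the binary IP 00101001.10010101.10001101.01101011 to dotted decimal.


00101001 = 41
10010101 = 149
10001101 = 141
01101011 = 107
IP: 41.149.141.107


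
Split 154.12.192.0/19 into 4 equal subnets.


New prefix = 19 + 2 = 21
Each subnet has 2048 addresses
  154.12.192.0/21
  154.12.200.0/21
  154.12.208.0/21
  154.12.216.0/21
Subnets: 154.12.192.0/21, 154.12.200.0/21, 154.12.208.0/21, 154.12.216.0/21


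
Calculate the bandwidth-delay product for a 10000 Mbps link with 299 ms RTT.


BDP = bandwidth * RTT
= 10000 Mbps * 299 ms
= 10000 * 1e6 * 299 / 1000 bits
= 2990000000 bits
= 373750000 bytes
= 364990.2344 KB
BDP = 2990000000 bits (373750000 bytes)


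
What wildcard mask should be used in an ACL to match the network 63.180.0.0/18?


Subnet mask: 255.255.192.0
Wildcard = 255.255.255.255 - subnet mask
255 - 255 = 0
255 - 255 = 0
255 - 192 = 63
255 - 0 = 255
Wildcard: 0.0.63.255


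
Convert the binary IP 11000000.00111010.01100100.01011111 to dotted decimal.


11000000 = 192
00111010 = 58
01100100 = 100
01011111 = 95
IP: 192.58.100.95


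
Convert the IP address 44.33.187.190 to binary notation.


44 = 00101100
33 = 00100001
187 = 10111011
190 = 10111110
Binary: 00101100.00100001.10111011.10111110


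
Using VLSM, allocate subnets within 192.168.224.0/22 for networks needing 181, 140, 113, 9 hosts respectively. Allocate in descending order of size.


181 hosts -> /24 (254 usable): 192.168.224.0/24
140 hosts -> /24 (254 usable): 192.168.225.0/24
113 hosts -> /25 (126 usable): 192.168.226.0/25
9 hosts -> /28 (14 usable): 192.168.226.128/28
Allocation: 192.168.224.0/24 (181 hosts, 254 usable); 192.168.225.0/24 (140 hosts, 254 usable); 192.168.226.0/25 (113 hosts, 126 usable); 192.168.226.128/28 (9 hosts, 14 usable)


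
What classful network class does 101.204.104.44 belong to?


First octet: 101
Binary: 01100101
0xxxxxxx -> Class A (1-126)
Class A, default mask 255.0.0.0 (/8)


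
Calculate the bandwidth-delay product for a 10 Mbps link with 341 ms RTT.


BDP = bandwidth * RTT
= 10 Mbps * 341 ms
= 10 * 1e6 * 341 / 1000 bits
= 3410000 bits
= 426250 bytes
= 416.2598 KB
BDP = 3410000 bits (426250 bytes)


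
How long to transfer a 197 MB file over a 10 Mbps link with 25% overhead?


Effective throughput = 10 * (1 - 25/100) = 7.5 Mbps
File size in Mb = 197 * 8 = 1576 Mb
Time = 1576 / 7.5
Time = 210.1333 seconds


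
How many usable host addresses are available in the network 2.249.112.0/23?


Host bits = 32 - 23 = 9
Total addresses = 2^9 = 512
Usable = total - 2 (network and broadcast)
Usable hosts: 510


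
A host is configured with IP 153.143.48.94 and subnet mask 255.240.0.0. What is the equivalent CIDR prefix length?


Binary: 11111111.11110000.00000000.00000000
Count leading 1s
Prefix: /12


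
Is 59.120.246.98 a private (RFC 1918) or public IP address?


RFC 1918 private ranges:
  10.0.0.0/8 (10.0.0.0 - 10.255.255.255)
  172.16.0.0/12 (172.16.0.0 - 172.31.255.255)
  192.168.0.0/16 (192.168.0.0 - 192.168.255.255)
Public (not in any RFC 1918 range)


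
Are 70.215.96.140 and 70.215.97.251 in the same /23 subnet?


Mask: 255.255.254.0
70.215.96.140 AND mask = 70.215.96.0
70.215.97.251 AND mask = 70.215.96.0
Yes, same subnet (70.215.96.0)


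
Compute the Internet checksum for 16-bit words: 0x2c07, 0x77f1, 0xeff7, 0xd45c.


Sum all words (with carry folding):
+ 0x2c07 = 0x2c07
+ 0x77f1 = 0xa3f8
+ 0xeff7 = 0x93f0
+ 0xd45c = 0x684d
One's complement: ~0x684d
Checksum = 0x97b2


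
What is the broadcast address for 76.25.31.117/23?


Network: 76.25.30.0/23
Host bits = 9
Set all host bits to 1:
Broadcast: 76.25.31.255


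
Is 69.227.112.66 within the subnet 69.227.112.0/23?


Subnet network: 69.227.112.0
Test IP AND mask: 69.227.112.0
Yes, 69.227.112.66 is in 69.227.112.0/23


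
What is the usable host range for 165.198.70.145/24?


Network: 165.198.70.0
Broadcast: 165.198.70.255
First usable = network + 1
Last usable = broadcast - 1
Range: 165.198.70.1 to 165.198.70.254


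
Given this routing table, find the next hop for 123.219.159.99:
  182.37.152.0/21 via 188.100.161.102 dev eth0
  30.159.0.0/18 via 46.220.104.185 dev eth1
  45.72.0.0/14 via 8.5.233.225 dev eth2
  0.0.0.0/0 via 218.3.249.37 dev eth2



Longest prefix match for 123.219.159.99:
  /21 182.37.152.0: no
  /18 30.159.0.0: no
  /14 45.72.0.0: no
  /0 0.0.0.0: MATCH
Selected: next-hop 218.3.249.37 via eth2 (matched /0)


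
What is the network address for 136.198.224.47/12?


IP:   10001000.11000110.11100000.00101111
Mask: 11111111.11110000.00000000.00000000
AND operation:
Net:  10001000.11000000.00000000.00000000
Network: 136.192.0.0/12


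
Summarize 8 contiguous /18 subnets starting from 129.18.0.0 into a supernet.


Original prefix: /18
Number of subnets: 8 = 2^3
New prefix = 18 - 3 = 15
Supernet: 129.18.0.0/15


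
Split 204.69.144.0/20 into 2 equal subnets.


New prefix = 20 + 1 = 21
Each subnet has 2048 addresses
  204.69.144.0/21
  204.69.152.0/21
Subnets: 204.69.144.0/21, 204.69.152.0/21


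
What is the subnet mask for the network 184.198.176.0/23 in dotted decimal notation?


/23 means 23 network bits, 9 host bits
Binary: 11111111111111111111111000000000
Mask: 255.255.254.0


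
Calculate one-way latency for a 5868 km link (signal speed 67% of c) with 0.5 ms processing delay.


Speed = 0.67 * 3e5 km/s = 201000 km/s
Propagation delay = 5868 / 201000 = 0.0292 s = 29.194 ms
Processing delay = 0.5 ms
Total one-way latency = 29.694 ms


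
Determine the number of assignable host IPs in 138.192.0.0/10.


Host bits = 32 - 10 = 22
Total addresses = 2^22 = 4194304
Usable = total - 2 (network and broadcast)
Usable hosts: 4194302


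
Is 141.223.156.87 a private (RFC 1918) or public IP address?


RFC 1918 private ranges:
  10.0.0.0/8 (10.0.0.0 - 10.255.255.255)
  172.16.0.0/12 (172.16.0.0 - 172.31.255.255)
  192.168.0.0/16 (192.168.0.0 - 192.168.255.255)
Public (not in any RFC 1918 range)
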